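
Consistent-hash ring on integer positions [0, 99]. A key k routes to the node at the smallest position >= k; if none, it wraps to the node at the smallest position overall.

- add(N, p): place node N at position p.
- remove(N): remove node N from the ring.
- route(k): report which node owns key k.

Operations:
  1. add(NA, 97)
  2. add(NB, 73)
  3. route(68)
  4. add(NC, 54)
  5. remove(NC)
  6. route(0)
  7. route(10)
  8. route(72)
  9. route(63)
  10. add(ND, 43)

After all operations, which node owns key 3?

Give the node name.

Answer: ND

Derivation:
Op 1: add NA@97 -> ring=[97:NA]
Op 2: add NB@73 -> ring=[73:NB,97:NA]
Op 3: route key 68: smallest pos >= 68 is 73 -> NB
Op 4: add NC@54 -> ring=[54:NC,73:NB,97:NA]
Op 5: remove NC -> ring=[73:NB,97:NA]
Op 6: route key 0: smallest pos >= 0 is 73 -> NB
Op 7: route key 10: smallest pos >= 10 is 73 -> NB
Op 8: route key 72: smallest pos >= 72 is 73 -> NB
Op 9: route key 63: smallest pos >= 63 is 73 -> NB
Op 10: add ND@43 -> ring=[43:ND,73:NB,97:NA]
Final route key 3: smallest pos >= 3 is 43 -> ND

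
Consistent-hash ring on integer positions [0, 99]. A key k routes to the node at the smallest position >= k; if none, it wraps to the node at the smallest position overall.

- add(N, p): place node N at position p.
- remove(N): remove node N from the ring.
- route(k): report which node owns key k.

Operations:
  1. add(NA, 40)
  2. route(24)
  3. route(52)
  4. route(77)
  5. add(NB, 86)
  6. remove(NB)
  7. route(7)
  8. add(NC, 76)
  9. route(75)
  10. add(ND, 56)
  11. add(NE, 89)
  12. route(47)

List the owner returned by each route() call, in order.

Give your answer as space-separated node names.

Op 1: add NA@40 -> ring=[40:NA]
Op 2: route key 24: smallest pos >= 24 is 40 -> NA
Op 3: route key 52: none >= 52, wrap to smallest pos 40 -> NA
Op 4: route key 77: none >= 77, wrap to smallest pos 40 -> NA
Op 5: add NB@86 -> ring=[40:NA,86:NB]
Op 6: remove NB -> ring=[40:NA]
Op 7: route key 7: smallest pos >= 7 is 40 -> NA
Op 8: add NC@76 -> ring=[40:NA,76:NC]
Op 9: route key 75: smallest pos >= 75 is 76 -> NC
Op 10: add ND@56 -> ring=[40:NA,56:ND,76:NC]
Op 11: add NE@89 -> ring=[40:NA,56:ND,76:NC,89:NE]
Op 12: route key 47: smallest pos >= 47 is 56 -> ND

Answer: NA NA NA NA NC ND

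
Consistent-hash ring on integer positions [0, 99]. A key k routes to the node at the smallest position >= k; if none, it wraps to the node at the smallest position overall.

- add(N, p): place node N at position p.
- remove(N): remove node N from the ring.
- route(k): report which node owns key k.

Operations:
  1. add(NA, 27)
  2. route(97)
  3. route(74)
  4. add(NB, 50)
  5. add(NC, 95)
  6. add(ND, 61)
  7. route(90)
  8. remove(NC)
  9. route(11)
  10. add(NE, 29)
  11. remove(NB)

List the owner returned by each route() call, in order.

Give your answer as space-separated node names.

Op 1: add NA@27 -> ring=[27:NA]
Op 2: route key 97: none >= 97, wrap to smallest pos 27 -> NA
Op 3: route key 74: none >= 74, wrap to smallest pos 27 -> NA
Op 4: add NB@50 -> ring=[27:NA,50:NB]
Op 5: add NC@95 -> ring=[27:NA,50:NB,95:NC]
Op 6: add ND@61 -> ring=[27:NA,50:NB,61:ND,95:NC]
Op 7: route key 90: smallest pos >= 90 is 95 -> NC
Op 8: remove NC -> ring=[27:NA,50:NB,61:ND]
Op 9: route key 11: smallest pos >= 11 is 27 -> NA
Op 10: add NE@29 -> ring=[27:NA,29:NE,50:NB,61:ND]
Op 11: remove NB -> ring=[27:NA,29:NE,61:ND]

Answer: NA NA NC NA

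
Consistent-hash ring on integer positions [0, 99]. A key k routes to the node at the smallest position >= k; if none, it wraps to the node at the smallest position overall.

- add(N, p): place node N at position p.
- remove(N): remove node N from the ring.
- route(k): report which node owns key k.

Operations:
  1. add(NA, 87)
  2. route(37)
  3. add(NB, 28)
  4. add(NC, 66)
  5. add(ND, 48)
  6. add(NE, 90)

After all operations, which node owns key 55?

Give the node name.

Answer: NC

Derivation:
Op 1: add NA@87 -> ring=[87:NA]
Op 2: route key 37: smallest pos >= 37 is 87 -> NA
Op 3: add NB@28 -> ring=[28:NB,87:NA]
Op 4: add NC@66 -> ring=[28:NB,66:NC,87:NA]
Op 5: add ND@48 -> ring=[28:NB,48:ND,66:NC,87:NA]
Op 6: add NE@90 -> ring=[28:NB,48:ND,66:NC,87:NA,90:NE]
Final route key 55: smallest pos >= 55 is 66 -> NC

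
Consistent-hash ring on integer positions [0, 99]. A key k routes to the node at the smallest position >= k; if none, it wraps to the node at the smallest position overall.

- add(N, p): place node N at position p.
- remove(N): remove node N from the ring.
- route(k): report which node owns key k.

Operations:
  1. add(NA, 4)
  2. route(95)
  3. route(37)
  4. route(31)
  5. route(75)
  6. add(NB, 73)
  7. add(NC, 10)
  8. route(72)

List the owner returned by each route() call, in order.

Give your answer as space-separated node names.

Answer: NA NA NA NA NB

Derivation:
Op 1: add NA@4 -> ring=[4:NA]
Op 2: route key 95: none >= 95, wrap to smallest pos 4 -> NA
Op 3: route key 37: none >= 37, wrap to smallest pos 4 -> NA
Op 4: route key 31: none >= 31, wrap to smallest pos 4 -> NA
Op 5: route key 75: none >= 75, wrap to smallest pos 4 -> NA
Op 6: add NB@73 -> ring=[4:NA,73:NB]
Op 7: add NC@10 -> ring=[4:NA,10:NC,73:NB]
Op 8: route key 72: smallest pos >= 72 is 73 -> NB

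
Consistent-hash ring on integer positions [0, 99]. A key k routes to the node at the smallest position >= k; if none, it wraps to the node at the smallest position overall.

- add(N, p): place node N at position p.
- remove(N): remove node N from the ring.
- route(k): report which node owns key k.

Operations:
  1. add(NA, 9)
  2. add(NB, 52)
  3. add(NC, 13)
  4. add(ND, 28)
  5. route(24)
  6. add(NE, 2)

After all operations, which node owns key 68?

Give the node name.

Op 1: add NA@9 -> ring=[9:NA]
Op 2: add NB@52 -> ring=[9:NA,52:NB]
Op 3: add NC@13 -> ring=[9:NA,13:NC,52:NB]
Op 4: add ND@28 -> ring=[9:NA,13:NC,28:ND,52:NB]
Op 5: route key 24: smallest pos >= 24 is 28 -> ND
Op 6: add NE@2 -> ring=[2:NE,9:NA,13:NC,28:ND,52:NB]
Final route key 68: none >= 68, wrap to smallest pos 2 -> NE

Answer: NE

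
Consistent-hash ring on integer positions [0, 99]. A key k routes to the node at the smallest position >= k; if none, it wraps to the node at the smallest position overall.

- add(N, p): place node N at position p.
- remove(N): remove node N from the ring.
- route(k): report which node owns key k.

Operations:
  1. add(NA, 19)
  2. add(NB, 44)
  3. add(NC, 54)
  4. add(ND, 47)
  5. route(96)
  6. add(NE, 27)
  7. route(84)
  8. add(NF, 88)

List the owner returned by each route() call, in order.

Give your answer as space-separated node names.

Op 1: add NA@19 -> ring=[19:NA]
Op 2: add NB@44 -> ring=[19:NA,44:NB]
Op 3: add NC@54 -> ring=[19:NA,44:NB,54:NC]
Op 4: add ND@47 -> ring=[19:NA,44:NB,47:ND,54:NC]
Op 5: route key 96: none >= 96, wrap to smallest pos 19 -> NA
Op 6: add NE@27 -> ring=[19:NA,27:NE,44:NB,47:ND,54:NC]
Op 7: route key 84: none >= 84, wrap to smallest pos 19 -> NA
Op 8: add NF@88 -> ring=[19:NA,27:NE,44:NB,47:ND,54:NC,88:NF]

Answer: NA NA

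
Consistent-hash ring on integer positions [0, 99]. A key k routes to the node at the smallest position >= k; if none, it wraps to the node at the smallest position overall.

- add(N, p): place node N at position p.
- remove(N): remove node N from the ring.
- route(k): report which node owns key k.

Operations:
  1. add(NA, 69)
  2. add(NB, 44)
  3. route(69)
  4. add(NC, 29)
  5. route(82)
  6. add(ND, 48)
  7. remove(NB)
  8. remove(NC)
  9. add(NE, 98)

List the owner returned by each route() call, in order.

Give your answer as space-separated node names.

Op 1: add NA@69 -> ring=[69:NA]
Op 2: add NB@44 -> ring=[44:NB,69:NA]
Op 3: route key 69: smallest pos >= 69 is 69 -> NA
Op 4: add NC@29 -> ring=[29:NC,44:NB,69:NA]
Op 5: route key 82: none >= 82, wrap to smallest pos 29 -> NC
Op 6: add ND@48 -> ring=[29:NC,44:NB,48:ND,69:NA]
Op 7: remove NB -> ring=[29:NC,48:ND,69:NA]
Op 8: remove NC -> ring=[48:ND,69:NA]
Op 9: add NE@98 -> ring=[48:ND,69:NA,98:NE]

Answer: NA NC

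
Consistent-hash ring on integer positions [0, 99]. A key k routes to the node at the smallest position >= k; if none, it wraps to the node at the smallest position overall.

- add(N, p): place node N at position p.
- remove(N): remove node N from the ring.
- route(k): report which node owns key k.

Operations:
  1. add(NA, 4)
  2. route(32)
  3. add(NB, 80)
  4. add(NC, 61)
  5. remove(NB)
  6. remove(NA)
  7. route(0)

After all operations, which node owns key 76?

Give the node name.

Answer: NC

Derivation:
Op 1: add NA@4 -> ring=[4:NA]
Op 2: route key 32: none >= 32, wrap to smallest pos 4 -> NA
Op 3: add NB@80 -> ring=[4:NA,80:NB]
Op 4: add NC@61 -> ring=[4:NA,61:NC,80:NB]
Op 5: remove NB -> ring=[4:NA,61:NC]
Op 6: remove NA -> ring=[61:NC]
Op 7: route key 0: smallest pos >= 0 is 61 -> NC
Final route key 76: none >= 76, wrap to smallest pos 61 -> NC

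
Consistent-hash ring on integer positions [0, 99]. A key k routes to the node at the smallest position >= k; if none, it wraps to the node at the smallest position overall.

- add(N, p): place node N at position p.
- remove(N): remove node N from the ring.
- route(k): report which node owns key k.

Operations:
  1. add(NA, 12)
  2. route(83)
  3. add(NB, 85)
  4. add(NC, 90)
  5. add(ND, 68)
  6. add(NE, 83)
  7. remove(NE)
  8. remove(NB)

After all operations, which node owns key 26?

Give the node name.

Answer: ND

Derivation:
Op 1: add NA@12 -> ring=[12:NA]
Op 2: route key 83: none >= 83, wrap to smallest pos 12 -> NA
Op 3: add NB@85 -> ring=[12:NA,85:NB]
Op 4: add NC@90 -> ring=[12:NA,85:NB,90:NC]
Op 5: add ND@68 -> ring=[12:NA,68:ND,85:NB,90:NC]
Op 6: add NE@83 -> ring=[12:NA,68:ND,83:NE,85:NB,90:NC]
Op 7: remove NE -> ring=[12:NA,68:ND,85:NB,90:NC]
Op 8: remove NB -> ring=[12:NA,68:ND,90:NC]
Final route key 26: smallest pos >= 26 is 68 -> ND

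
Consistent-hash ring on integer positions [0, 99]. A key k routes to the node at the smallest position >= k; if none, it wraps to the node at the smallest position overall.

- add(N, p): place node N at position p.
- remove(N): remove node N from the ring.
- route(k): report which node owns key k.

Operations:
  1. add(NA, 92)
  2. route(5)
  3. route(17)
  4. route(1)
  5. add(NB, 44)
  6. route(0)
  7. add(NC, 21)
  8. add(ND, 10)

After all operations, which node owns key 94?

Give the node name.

Answer: ND

Derivation:
Op 1: add NA@92 -> ring=[92:NA]
Op 2: route key 5: smallest pos >= 5 is 92 -> NA
Op 3: route key 17: smallest pos >= 17 is 92 -> NA
Op 4: route key 1: smallest pos >= 1 is 92 -> NA
Op 5: add NB@44 -> ring=[44:NB,92:NA]
Op 6: route key 0: smallest pos >= 0 is 44 -> NB
Op 7: add NC@21 -> ring=[21:NC,44:NB,92:NA]
Op 8: add ND@10 -> ring=[10:ND,21:NC,44:NB,92:NA]
Final route key 94: none >= 94, wrap to smallest pos 10 -> ND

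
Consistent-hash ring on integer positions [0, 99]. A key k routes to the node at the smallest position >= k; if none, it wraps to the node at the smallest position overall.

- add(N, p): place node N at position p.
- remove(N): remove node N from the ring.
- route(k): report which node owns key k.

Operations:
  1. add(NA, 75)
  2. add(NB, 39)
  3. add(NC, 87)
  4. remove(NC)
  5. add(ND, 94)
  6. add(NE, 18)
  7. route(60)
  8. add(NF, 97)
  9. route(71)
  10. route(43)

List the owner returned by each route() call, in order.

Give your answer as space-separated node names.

Answer: NA NA NA

Derivation:
Op 1: add NA@75 -> ring=[75:NA]
Op 2: add NB@39 -> ring=[39:NB,75:NA]
Op 3: add NC@87 -> ring=[39:NB,75:NA,87:NC]
Op 4: remove NC -> ring=[39:NB,75:NA]
Op 5: add ND@94 -> ring=[39:NB,75:NA,94:ND]
Op 6: add NE@18 -> ring=[18:NE,39:NB,75:NA,94:ND]
Op 7: route key 60: smallest pos >= 60 is 75 -> NA
Op 8: add NF@97 -> ring=[18:NE,39:NB,75:NA,94:ND,97:NF]
Op 9: route key 71: smallest pos >= 71 is 75 -> NA
Op 10: route key 43: smallest pos >= 43 is 75 -> NA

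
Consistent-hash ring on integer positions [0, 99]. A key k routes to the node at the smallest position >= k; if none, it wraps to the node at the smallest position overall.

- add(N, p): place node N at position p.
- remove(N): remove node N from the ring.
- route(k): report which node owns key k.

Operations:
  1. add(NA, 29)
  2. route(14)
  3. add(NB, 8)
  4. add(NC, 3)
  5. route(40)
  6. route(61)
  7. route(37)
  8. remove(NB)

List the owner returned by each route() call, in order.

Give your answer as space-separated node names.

Answer: NA NC NC NC

Derivation:
Op 1: add NA@29 -> ring=[29:NA]
Op 2: route key 14: smallest pos >= 14 is 29 -> NA
Op 3: add NB@8 -> ring=[8:NB,29:NA]
Op 4: add NC@3 -> ring=[3:NC,8:NB,29:NA]
Op 5: route key 40: none >= 40, wrap to smallest pos 3 -> NC
Op 6: route key 61: none >= 61, wrap to smallest pos 3 -> NC
Op 7: route key 37: none >= 37, wrap to smallest pos 3 -> NC
Op 8: remove NB -> ring=[3:NC,29:NA]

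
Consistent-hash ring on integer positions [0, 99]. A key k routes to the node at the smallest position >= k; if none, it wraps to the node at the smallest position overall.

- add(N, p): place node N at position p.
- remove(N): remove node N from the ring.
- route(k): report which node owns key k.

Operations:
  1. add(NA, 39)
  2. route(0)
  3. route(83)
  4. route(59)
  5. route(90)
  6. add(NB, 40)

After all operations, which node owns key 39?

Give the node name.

Op 1: add NA@39 -> ring=[39:NA]
Op 2: route key 0: smallest pos >= 0 is 39 -> NA
Op 3: route key 83: none >= 83, wrap to smallest pos 39 -> NA
Op 4: route key 59: none >= 59, wrap to smallest pos 39 -> NA
Op 5: route key 90: none >= 90, wrap to smallest pos 39 -> NA
Op 6: add NB@40 -> ring=[39:NA,40:NB]
Final route key 39: smallest pos >= 39 is 39 -> NA

Answer: NA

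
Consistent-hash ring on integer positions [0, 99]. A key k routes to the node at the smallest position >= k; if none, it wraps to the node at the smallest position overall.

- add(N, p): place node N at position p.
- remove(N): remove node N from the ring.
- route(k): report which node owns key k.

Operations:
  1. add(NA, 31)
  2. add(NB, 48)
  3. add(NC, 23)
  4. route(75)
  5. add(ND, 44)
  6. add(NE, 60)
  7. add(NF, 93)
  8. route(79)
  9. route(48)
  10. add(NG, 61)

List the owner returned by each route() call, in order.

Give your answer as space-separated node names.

Op 1: add NA@31 -> ring=[31:NA]
Op 2: add NB@48 -> ring=[31:NA,48:NB]
Op 3: add NC@23 -> ring=[23:NC,31:NA,48:NB]
Op 4: route key 75: none >= 75, wrap to smallest pos 23 -> NC
Op 5: add ND@44 -> ring=[23:NC,31:NA,44:ND,48:NB]
Op 6: add NE@60 -> ring=[23:NC,31:NA,44:ND,48:NB,60:NE]
Op 7: add NF@93 -> ring=[23:NC,31:NA,44:ND,48:NB,60:NE,93:NF]
Op 8: route key 79: smallest pos >= 79 is 93 -> NF
Op 9: route key 48: smallest pos >= 48 is 48 -> NB
Op 10: add NG@61 -> ring=[23:NC,31:NA,44:ND,48:NB,60:NE,61:NG,93:NF]

Answer: NC NF NB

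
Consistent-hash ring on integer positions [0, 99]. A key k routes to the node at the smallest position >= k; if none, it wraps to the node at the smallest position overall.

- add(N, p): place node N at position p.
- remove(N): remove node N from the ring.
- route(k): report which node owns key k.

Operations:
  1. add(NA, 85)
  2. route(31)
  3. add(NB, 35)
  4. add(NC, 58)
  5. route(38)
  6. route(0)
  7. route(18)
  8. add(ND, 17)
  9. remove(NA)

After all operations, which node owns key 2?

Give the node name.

Answer: ND

Derivation:
Op 1: add NA@85 -> ring=[85:NA]
Op 2: route key 31: smallest pos >= 31 is 85 -> NA
Op 3: add NB@35 -> ring=[35:NB,85:NA]
Op 4: add NC@58 -> ring=[35:NB,58:NC,85:NA]
Op 5: route key 38: smallest pos >= 38 is 58 -> NC
Op 6: route key 0: smallest pos >= 0 is 35 -> NB
Op 7: route key 18: smallest pos >= 18 is 35 -> NB
Op 8: add ND@17 -> ring=[17:ND,35:NB,58:NC,85:NA]
Op 9: remove NA -> ring=[17:ND,35:NB,58:NC]
Final route key 2: smallest pos >= 2 is 17 -> ND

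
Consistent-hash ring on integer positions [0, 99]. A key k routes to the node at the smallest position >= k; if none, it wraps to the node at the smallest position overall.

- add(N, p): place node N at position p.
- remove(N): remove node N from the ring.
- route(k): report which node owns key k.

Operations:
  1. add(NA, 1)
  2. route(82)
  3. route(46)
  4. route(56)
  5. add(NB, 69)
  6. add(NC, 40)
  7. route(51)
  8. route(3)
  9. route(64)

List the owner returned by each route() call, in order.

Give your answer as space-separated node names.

Op 1: add NA@1 -> ring=[1:NA]
Op 2: route key 82: none >= 82, wrap to smallest pos 1 -> NA
Op 3: route key 46: none >= 46, wrap to smallest pos 1 -> NA
Op 4: route key 56: none >= 56, wrap to smallest pos 1 -> NA
Op 5: add NB@69 -> ring=[1:NA,69:NB]
Op 6: add NC@40 -> ring=[1:NA,40:NC,69:NB]
Op 7: route key 51: smallest pos >= 51 is 69 -> NB
Op 8: route key 3: smallest pos >= 3 is 40 -> NC
Op 9: route key 64: smallest pos >= 64 is 69 -> NB

Answer: NA NA NA NB NC NB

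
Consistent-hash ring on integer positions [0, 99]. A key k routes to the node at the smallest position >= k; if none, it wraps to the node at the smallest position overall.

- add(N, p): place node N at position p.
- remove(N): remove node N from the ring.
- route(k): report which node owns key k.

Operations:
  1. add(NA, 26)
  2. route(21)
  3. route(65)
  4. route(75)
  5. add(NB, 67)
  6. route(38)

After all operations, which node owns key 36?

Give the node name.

Answer: NB

Derivation:
Op 1: add NA@26 -> ring=[26:NA]
Op 2: route key 21: smallest pos >= 21 is 26 -> NA
Op 3: route key 65: none >= 65, wrap to smallest pos 26 -> NA
Op 4: route key 75: none >= 75, wrap to smallest pos 26 -> NA
Op 5: add NB@67 -> ring=[26:NA,67:NB]
Op 6: route key 38: smallest pos >= 38 is 67 -> NB
Final route key 36: smallest pos >= 36 is 67 -> NB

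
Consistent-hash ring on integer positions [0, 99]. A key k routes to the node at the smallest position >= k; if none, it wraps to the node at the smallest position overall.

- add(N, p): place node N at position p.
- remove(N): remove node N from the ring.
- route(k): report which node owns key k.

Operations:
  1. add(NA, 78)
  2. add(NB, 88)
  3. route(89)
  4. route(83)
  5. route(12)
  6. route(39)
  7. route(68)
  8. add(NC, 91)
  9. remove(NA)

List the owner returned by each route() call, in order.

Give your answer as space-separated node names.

Op 1: add NA@78 -> ring=[78:NA]
Op 2: add NB@88 -> ring=[78:NA,88:NB]
Op 3: route key 89: none >= 89, wrap to smallest pos 78 -> NA
Op 4: route key 83: smallest pos >= 83 is 88 -> NB
Op 5: route key 12: smallest pos >= 12 is 78 -> NA
Op 6: route key 39: smallest pos >= 39 is 78 -> NA
Op 7: route key 68: smallest pos >= 68 is 78 -> NA
Op 8: add NC@91 -> ring=[78:NA,88:NB,91:NC]
Op 9: remove NA -> ring=[88:NB,91:NC]

Answer: NA NB NA NA NA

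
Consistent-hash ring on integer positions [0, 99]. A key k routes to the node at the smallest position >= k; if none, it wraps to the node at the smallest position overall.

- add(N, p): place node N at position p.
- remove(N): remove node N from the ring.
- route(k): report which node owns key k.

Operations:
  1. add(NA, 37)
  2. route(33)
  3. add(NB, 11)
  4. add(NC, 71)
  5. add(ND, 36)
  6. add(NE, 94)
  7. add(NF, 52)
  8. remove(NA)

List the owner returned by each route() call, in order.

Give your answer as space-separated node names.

Answer: NA

Derivation:
Op 1: add NA@37 -> ring=[37:NA]
Op 2: route key 33: smallest pos >= 33 is 37 -> NA
Op 3: add NB@11 -> ring=[11:NB,37:NA]
Op 4: add NC@71 -> ring=[11:NB,37:NA,71:NC]
Op 5: add ND@36 -> ring=[11:NB,36:ND,37:NA,71:NC]
Op 6: add NE@94 -> ring=[11:NB,36:ND,37:NA,71:NC,94:NE]
Op 7: add NF@52 -> ring=[11:NB,36:ND,37:NA,52:NF,71:NC,94:NE]
Op 8: remove NA -> ring=[11:NB,36:ND,52:NF,71:NC,94:NE]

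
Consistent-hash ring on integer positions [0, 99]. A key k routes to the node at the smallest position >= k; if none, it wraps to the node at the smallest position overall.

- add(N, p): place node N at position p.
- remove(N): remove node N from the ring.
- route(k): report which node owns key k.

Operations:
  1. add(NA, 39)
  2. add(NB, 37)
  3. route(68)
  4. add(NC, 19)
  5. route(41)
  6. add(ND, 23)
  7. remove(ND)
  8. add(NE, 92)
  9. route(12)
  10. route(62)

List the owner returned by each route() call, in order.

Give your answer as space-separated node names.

Answer: NB NC NC NE

Derivation:
Op 1: add NA@39 -> ring=[39:NA]
Op 2: add NB@37 -> ring=[37:NB,39:NA]
Op 3: route key 68: none >= 68, wrap to smallest pos 37 -> NB
Op 4: add NC@19 -> ring=[19:NC,37:NB,39:NA]
Op 5: route key 41: none >= 41, wrap to smallest pos 19 -> NC
Op 6: add ND@23 -> ring=[19:NC,23:ND,37:NB,39:NA]
Op 7: remove ND -> ring=[19:NC,37:NB,39:NA]
Op 8: add NE@92 -> ring=[19:NC,37:NB,39:NA,92:NE]
Op 9: route key 12: smallest pos >= 12 is 19 -> NC
Op 10: route key 62: smallest pos >= 62 is 92 -> NE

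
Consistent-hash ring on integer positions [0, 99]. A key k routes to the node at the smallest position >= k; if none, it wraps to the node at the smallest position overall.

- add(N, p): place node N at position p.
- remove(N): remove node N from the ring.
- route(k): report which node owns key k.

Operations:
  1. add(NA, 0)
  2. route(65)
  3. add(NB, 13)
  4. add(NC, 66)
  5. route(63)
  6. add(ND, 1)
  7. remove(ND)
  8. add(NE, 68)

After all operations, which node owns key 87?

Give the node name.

Op 1: add NA@0 -> ring=[0:NA]
Op 2: route key 65: none >= 65, wrap to smallest pos 0 -> NA
Op 3: add NB@13 -> ring=[0:NA,13:NB]
Op 4: add NC@66 -> ring=[0:NA,13:NB,66:NC]
Op 5: route key 63: smallest pos >= 63 is 66 -> NC
Op 6: add ND@1 -> ring=[0:NA,1:ND,13:NB,66:NC]
Op 7: remove ND -> ring=[0:NA,13:NB,66:NC]
Op 8: add NE@68 -> ring=[0:NA,13:NB,66:NC,68:NE]
Final route key 87: none >= 87, wrap to smallest pos 0 -> NA

Answer: NA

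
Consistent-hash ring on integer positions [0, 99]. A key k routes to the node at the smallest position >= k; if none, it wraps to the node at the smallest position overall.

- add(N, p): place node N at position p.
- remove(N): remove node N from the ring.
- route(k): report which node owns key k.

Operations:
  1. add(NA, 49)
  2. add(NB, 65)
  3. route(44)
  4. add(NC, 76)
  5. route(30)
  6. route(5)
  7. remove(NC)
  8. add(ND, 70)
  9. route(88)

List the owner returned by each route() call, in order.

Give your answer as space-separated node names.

Op 1: add NA@49 -> ring=[49:NA]
Op 2: add NB@65 -> ring=[49:NA,65:NB]
Op 3: route key 44: smallest pos >= 44 is 49 -> NA
Op 4: add NC@76 -> ring=[49:NA,65:NB,76:NC]
Op 5: route key 30: smallest pos >= 30 is 49 -> NA
Op 6: route key 5: smallest pos >= 5 is 49 -> NA
Op 7: remove NC -> ring=[49:NA,65:NB]
Op 8: add ND@70 -> ring=[49:NA,65:NB,70:ND]
Op 9: route key 88: none >= 88, wrap to smallest pos 49 -> NA

Answer: NA NA NA NA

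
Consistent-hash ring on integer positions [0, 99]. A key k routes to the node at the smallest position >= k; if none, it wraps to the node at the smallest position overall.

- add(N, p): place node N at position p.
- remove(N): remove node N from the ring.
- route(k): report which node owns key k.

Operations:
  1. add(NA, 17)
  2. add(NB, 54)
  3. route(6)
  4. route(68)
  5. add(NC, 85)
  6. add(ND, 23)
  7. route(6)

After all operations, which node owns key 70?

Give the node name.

Op 1: add NA@17 -> ring=[17:NA]
Op 2: add NB@54 -> ring=[17:NA,54:NB]
Op 3: route key 6: smallest pos >= 6 is 17 -> NA
Op 4: route key 68: none >= 68, wrap to smallest pos 17 -> NA
Op 5: add NC@85 -> ring=[17:NA,54:NB,85:NC]
Op 6: add ND@23 -> ring=[17:NA,23:ND,54:NB,85:NC]
Op 7: route key 6: smallest pos >= 6 is 17 -> NA
Final route key 70: smallest pos >= 70 is 85 -> NC

Answer: NC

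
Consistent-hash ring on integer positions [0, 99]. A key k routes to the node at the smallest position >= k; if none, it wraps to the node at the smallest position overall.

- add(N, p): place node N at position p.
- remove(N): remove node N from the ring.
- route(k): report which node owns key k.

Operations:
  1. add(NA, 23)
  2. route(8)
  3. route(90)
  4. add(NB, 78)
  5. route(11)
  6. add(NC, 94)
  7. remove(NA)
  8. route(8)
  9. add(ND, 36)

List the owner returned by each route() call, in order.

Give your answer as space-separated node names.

Answer: NA NA NA NB

Derivation:
Op 1: add NA@23 -> ring=[23:NA]
Op 2: route key 8: smallest pos >= 8 is 23 -> NA
Op 3: route key 90: none >= 90, wrap to smallest pos 23 -> NA
Op 4: add NB@78 -> ring=[23:NA,78:NB]
Op 5: route key 11: smallest pos >= 11 is 23 -> NA
Op 6: add NC@94 -> ring=[23:NA,78:NB,94:NC]
Op 7: remove NA -> ring=[78:NB,94:NC]
Op 8: route key 8: smallest pos >= 8 is 78 -> NB
Op 9: add ND@36 -> ring=[36:ND,78:NB,94:NC]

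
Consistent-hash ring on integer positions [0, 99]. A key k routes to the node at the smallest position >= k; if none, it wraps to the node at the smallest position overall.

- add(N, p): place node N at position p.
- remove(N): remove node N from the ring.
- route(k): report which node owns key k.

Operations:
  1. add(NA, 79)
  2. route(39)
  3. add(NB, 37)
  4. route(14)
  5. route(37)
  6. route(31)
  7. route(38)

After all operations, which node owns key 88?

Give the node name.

Answer: NB

Derivation:
Op 1: add NA@79 -> ring=[79:NA]
Op 2: route key 39: smallest pos >= 39 is 79 -> NA
Op 3: add NB@37 -> ring=[37:NB,79:NA]
Op 4: route key 14: smallest pos >= 14 is 37 -> NB
Op 5: route key 37: smallest pos >= 37 is 37 -> NB
Op 6: route key 31: smallest pos >= 31 is 37 -> NB
Op 7: route key 38: smallest pos >= 38 is 79 -> NA
Final route key 88: none >= 88, wrap to smallest pos 37 -> NB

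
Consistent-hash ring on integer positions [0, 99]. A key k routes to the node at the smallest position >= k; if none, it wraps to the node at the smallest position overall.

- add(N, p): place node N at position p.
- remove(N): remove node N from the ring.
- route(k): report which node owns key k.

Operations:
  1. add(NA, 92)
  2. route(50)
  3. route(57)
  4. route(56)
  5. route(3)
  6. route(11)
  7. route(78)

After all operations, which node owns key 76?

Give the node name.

Op 1: add NA@92 -> ring=[92:NA]
Op 2: route key 50: smallest pos >= 50 is 92 -> NA
Op 3: route key 57: smallest pos >= 57 is 92 -> NA
Op 4: route key 56: smallest pos >= 56 is 92 -> NA
Op 5: route key 3: smallest pos >= 3 is 92 -> NA
Op 6: route key 11: smallest pos >= 11 is 92 -> NA
Op 7: route key 78: smallest pos >= 78 is 92 -> NA
Final route key 76: smallest pos >= 76 is 92 -> NA

Answer: NA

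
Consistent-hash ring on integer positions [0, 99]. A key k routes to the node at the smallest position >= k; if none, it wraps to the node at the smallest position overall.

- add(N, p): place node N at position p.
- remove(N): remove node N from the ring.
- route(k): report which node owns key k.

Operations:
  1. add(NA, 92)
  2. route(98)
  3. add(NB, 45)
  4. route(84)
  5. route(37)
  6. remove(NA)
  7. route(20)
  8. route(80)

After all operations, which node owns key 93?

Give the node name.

Op 1: add NA@92 -> ring=[92:NA]
Op 2: route key 98: none >= 98, wrap to smallest pos 92 -> NA
Op 3: add NB@45 -> ring=[45:NB,92:NA]
Op 4: route key 84: smallest pos >= 84 is 92 -> NA
Op 5: route key 37: smallest pos >= 37 is 45 -> NB
Op 6: remove NA -> ring=[45:NB]
Op 7: route key 20: smallest pos >= 20 is 45 -> NB
Op 8: route key 80: none >= 80, wrap to smallest pos 45 -> NB
Final route key 93: none >= 93, wrap to smallest pos 45 -> NB

Answer: NB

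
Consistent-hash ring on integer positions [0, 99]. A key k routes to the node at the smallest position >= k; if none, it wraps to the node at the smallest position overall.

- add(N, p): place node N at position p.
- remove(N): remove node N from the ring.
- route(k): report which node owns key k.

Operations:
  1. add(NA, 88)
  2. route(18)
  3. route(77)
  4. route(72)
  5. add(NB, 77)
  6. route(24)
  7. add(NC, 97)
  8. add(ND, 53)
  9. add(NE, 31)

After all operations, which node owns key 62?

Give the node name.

Answer: NB

Derivation:
Op 1: add NA@88 -> ring=[88:NA]
Op 2: route key 18: smallest pos >= 18 is 88 -> NA
Op 3: route key 77: smallest pos >= 77 is 88 -> NA
Op 4: route key 72: smallest pos >= 72 is 88 -> NA
Op 5: add NB@77 -> ring=[77:NB,88:NA]
Op 6: route key 24: smallest pos >= 24 is 77 -> NB
Op 7: add NC@97 -> ring=[77:NB,88:NA,97:NC]
Op 8: add ND@53 -> ring=[53:ND,77:NB,88:NA,97:NC]
Op 9: add NE@31 -> ring=[31:NE,53:ND,77:NB,88:NA,97:NC]
Final route key 62: smallest pos >= 62 is 77 -> NB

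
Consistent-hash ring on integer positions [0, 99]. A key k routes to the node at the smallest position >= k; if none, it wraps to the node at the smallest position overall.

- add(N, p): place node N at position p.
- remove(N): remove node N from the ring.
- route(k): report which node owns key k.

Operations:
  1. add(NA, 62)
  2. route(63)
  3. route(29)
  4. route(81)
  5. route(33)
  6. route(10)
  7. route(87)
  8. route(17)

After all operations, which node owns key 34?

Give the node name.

Op 1: add NA@62 -> ring=[62:NA]
Op 2: route key 63: none >= 63, wrap to smallest pos 62 -> NA
Op 3: route key 29: smallest pos >= 29 is 62 -> NA
Op 4: route key 81: none >= 81, wrap to smallest pos 62 -> NA
Op 5: route key 33: smallest pos >= 33 is 62 -> NA
Op 6: route key 10: smallest pos >= 10 is 62 -> NA
Op 7: route key 87: none >= 87, wrap to smallest pos 62 -> NA
Op 8: route key 17: smallest pos >= 17 is 62 -> NA
Final route key 34: smallest pos >= 34 is 62 -> NA

Answer: NA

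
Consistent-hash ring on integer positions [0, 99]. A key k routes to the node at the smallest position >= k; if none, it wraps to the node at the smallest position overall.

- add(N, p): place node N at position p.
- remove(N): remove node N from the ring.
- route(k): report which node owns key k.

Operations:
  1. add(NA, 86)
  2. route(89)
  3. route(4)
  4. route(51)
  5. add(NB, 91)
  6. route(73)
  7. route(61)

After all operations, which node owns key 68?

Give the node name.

Op 1: add NA@86 -> ring=[86:NA]
Op 2: route key 89: none >= 89, wrap to smallest pos 86 -> NA
Op 3: route key 4: smallest pos >= 4 is 86 -> NA
Op 4: route key 51: smallest pos >= 51 is 86 -> NA
Op 5: add NB@91 -> ring=[86:NA,91:NB]
Op 6: route key 73: smallest pos >= 73 is 86 -> NA
Op 7: route key 61: smallest pos >= 61 is 86 -> NA
Final route key 68: smallest pos >= 68 is 86 -> NA

Answer: NA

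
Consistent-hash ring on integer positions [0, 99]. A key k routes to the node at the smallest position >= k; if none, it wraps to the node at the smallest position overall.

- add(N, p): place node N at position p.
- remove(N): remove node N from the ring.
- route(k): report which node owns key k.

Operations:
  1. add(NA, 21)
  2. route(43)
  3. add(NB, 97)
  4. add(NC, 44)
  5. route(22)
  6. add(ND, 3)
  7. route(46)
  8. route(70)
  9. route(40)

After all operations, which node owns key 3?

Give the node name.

Op 1: add NA@21 -> ring=[21:NA]
Op 2: route key 43: none >= 43, wrap to smallest pos 21 -> NA
Op 3: add NB@97 -> ring=[21:NA,97:NB]
Op 4: add NC@44 -> ring=[21:NA,44:NC,97:NB]
Op 5: route key 22: smallest pos >= 22 is 44 -> NC
Op 6: add ND@3 -> ring=[3:ND,21:NA,44:NC,97:NB]
Op 7: route key 46: smallest pos >= 46 is 97 -> NB
Op 8: route key 70: smallest pos >= 70 is 97 -> NB
Op 9: route key 40: smallest pos >= 40 is 44 -> NC
Final route key 3: smallest pos >= 3 is 3 -> ND

Answer: ND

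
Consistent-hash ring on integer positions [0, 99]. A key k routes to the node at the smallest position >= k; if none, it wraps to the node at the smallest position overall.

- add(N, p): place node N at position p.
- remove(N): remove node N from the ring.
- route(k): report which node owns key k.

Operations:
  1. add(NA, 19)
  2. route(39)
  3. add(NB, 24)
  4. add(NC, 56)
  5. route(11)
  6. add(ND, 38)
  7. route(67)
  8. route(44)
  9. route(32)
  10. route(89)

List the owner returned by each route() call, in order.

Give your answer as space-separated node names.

Answer: NA NA NA NC ND NA

Derivation:
Op 1: add NA@19 -> ring=[19:NA]
Op 2: route key 39: none >= 39, wrap to smallest pos 19 -> NA
Op 3: add NB@24 -> ring=[19:NA,24:NB]
Op 4: add NC@56 -> ring=[19:NA,24:NB,56:NC]
Op 5: route key 11: smallest pos >= 11 is 19 -> NA
Op 6: add ND@38 -> ring=[19:NA,24:NB,38:ND,56:NC]
Op 7: route key 67: none >= 67, wrap to smallest pos 19 -> NA
Op 8: route key 44: smallest pos >= 44 is 56 -> NC
Op 9: route key 32: smallest pos >= 32 is 38 -> ND
Op 10: route key 89: none >= 89, wrap to smallest pos 19 -> NA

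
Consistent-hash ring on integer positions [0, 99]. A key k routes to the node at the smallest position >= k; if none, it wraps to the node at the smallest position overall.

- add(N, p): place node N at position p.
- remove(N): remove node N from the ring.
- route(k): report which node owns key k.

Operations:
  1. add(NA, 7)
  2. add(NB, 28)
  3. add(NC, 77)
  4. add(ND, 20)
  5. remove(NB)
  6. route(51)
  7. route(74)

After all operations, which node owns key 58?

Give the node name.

Op 1: add NA@7 -> ring=[7:NA]
Op 2: add NB@28 -> ring=[7:NA,28:NB]
Op 3: add NC@77 -> ring=[7:NA,28:NB,77:NC]
Op 4: add ND@20 -> ring=[7:NA,20:ND,28:NB,77:NC]
Op 5: remove NB -> ring=[7:NA,20:ND,77:NC]
Op 6: route key 51: smallest pos >= 51 is 77 -> NC
Op 7: route key 74: smallest pos >= 74 is 77 -> NC
Final route key 58: smallest pos >= 58 is 77 -> NC

Answer: NC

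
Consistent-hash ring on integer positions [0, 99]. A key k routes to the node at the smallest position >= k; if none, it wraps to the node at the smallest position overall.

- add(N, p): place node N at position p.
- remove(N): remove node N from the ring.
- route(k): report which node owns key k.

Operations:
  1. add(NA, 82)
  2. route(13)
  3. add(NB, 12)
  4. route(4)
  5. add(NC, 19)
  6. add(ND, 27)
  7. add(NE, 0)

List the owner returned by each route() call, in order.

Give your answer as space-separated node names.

Answer: NA NB

Derivation:
Op 1: add NA@82 -> ring=[82:NA]
Op 2: route key 13: smallest pos >= 13 is 82 -> NA
Op 3: add NB@12 -> ring=[12:NB,82:NA]
Op 4: route key 4: smallest pos >= 4 is 12 -> NB
Op 5: add NC@19 -> ring=[12:NB,19:NC,82:NA]
Op 6: add ND@27 -> ring=[12:NB,19:NC,27:ND,82:NA]
Op 7: add NE@0 -> ring=[0:NE,12:NB,19:NC,27:ND,82:NA]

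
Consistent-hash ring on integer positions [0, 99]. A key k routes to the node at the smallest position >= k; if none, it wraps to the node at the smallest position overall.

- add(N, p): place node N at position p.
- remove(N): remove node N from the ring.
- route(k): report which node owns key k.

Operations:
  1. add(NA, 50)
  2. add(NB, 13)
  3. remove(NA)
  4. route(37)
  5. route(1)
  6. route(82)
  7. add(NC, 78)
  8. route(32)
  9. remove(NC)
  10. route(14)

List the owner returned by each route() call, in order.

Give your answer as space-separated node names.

Answer: NB NB NB NC NB

Derivation:
Op 1: add NA@50 -> ring=[50:NA]
Op 2: add NB@13 -> ring=[13:NB,50:NA]
Op 3: remove NA -> ring=[13:NB]
Op 4: route key 37: none >= 37, wrap to smallest pos 13 -> NB
Op 5: route key 1: smallest pos >= 1 is 13 -> NB
Op 6: route key 82: none >= 82, wrap to smallest pos 13 -> NB
Op 7: add NC@78 -> ring=[13:NB,78:NC]
Op 8: route key 32: smallest pos >= 32 is 78 -> NC
Op 9: remove NC -> ring=[13:NB]
Op 10: route key 14: none >= 14, wrap to smallest pos 13 -> NB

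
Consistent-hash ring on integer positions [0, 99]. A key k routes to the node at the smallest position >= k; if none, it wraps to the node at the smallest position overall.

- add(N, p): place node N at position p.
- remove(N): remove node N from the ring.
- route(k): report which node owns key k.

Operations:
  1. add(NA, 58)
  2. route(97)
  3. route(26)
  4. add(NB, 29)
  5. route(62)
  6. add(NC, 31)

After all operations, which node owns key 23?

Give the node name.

Answer: NB

Derivation:
Op 1: add NA@58 -> ring=[58:NA]
Op 2: route key 97: none >= 97, wrap to smallest pos 58 -> NA
Op 3: route key 26: smallest pos >= 26 is 58 -> NA
Op 4: add NB@29 -> ring=[29:NB,58:NA]
Op 5: route key 62: none >= 62, wrap to smallest pos 29 -> NB
Op 6: add NC@31 -> ring=[29:NB,31:NC,58:NA]
Final route key 23: smallest pos >= 23 is 29 -> NB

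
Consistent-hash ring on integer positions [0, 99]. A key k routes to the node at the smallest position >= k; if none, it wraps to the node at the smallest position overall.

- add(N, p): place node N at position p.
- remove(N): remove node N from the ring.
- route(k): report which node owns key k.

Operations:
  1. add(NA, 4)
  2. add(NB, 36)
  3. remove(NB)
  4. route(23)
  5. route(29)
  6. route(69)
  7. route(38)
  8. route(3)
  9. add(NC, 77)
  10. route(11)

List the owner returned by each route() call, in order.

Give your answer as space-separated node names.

Op 1: add NA@4 -> ring=[4:NA]
Op 2: add NB@36 -> ring=[4:NA,36:NB]
Op 3: remove NB -> ring=[4:NA]
Op 4: route key 23: none >= 23, wrap to smallest pos 4 -> NA
Op 5: route key 29: none >= 29, wrap to smallest pos 4 -> NA
Op 6: route key 69: none >= 69, wrap to smallest pos 4 -> NA
Op 7: route key 38: none >= 38, wrap to smallest pos 4 -> NA
Op 8: route key 3: smallest pos >= 3 is 4 -> NA
Op 9: add NC@77 -> ring=[4:NA,77:NC]
Op 10: route key 11: smallest pos >= 11 is 77 -> NC

Answer: NA NA NA NA NA NC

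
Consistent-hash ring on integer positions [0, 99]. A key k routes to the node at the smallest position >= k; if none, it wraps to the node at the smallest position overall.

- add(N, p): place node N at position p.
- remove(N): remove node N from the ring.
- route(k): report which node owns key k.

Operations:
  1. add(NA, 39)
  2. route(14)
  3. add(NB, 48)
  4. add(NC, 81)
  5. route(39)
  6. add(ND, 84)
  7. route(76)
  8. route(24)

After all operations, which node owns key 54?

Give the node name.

Op 1: add NA@39 -> ring=[39:NA]
Op 2: route key 14: smallest pos >= 14 is 39 -> NA
Op 3: add NB@48 -> ring=[39:NA,48:NB]
Op 4: add NC@81 -> ring=[39:NA,48:NB,81:NC]
Op 5: route key 39: smallest pos >= 39 is 39 -> NA
Op 6: add ND@84 -> ring=[39:NA,48:NB,81:NC,84:ND]
Op 7: route key 76: smallest pos >= 76 is 81 -> NC
Op 8: route key 24: smallest pos >= 24 is 39 -> NA
Final route key 54: smallest pos >= 54 is 81 -> NC

Answer: NC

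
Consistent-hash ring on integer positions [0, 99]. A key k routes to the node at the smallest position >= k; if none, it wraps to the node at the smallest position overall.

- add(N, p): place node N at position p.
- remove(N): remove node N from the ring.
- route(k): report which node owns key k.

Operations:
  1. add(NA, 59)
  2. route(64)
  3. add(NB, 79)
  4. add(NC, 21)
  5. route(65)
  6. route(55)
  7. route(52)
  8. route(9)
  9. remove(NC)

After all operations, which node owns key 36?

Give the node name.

Op 1: add NA@59 -> ring=[59:NA]
Op 2: route key 64: none >= 64, wrap to smallest pos 59 -> NA
Op 3: add NB@79 -> ring=[59:NA,79:NB]
Op 4: add NC@21 -> ring=[21:NC,59:NA,79:NB]
Op 5: route key 65: smallest pos >= 65 is 79 -> NB
Op 6: route key 55: smallest pos >= 55 is 59 -> NA
Op 7: route key 52: smallest pos >= 52 is 59 -> NA
Op 8: route key 9: smallest pos >= 9 is 21 -> NC
Op 9: remove NC -> ring=[59:NA,79:NB]
Final route key 36: smallest pos >= 36 is 59 -> NA

Answer: NA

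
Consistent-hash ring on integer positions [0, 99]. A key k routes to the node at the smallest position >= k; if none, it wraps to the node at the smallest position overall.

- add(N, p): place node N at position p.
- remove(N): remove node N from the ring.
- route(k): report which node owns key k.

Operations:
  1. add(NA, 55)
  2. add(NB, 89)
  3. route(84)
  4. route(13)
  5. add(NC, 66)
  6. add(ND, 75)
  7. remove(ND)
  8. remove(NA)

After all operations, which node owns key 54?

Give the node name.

Answer: NC

Derivation:
Op 1: add NA@55 -> ring=[55:NA]
Op 2: add NB@89 -> ring=[55:NA,89:NB]
Op 3: route key 84: smallest pos >= 84 is 89 -> NB
Op 4: route key 13: smallest pos >= 13 is 55 -> NA
Op 5: add NC@66 -> ring=[55:NA,66:NC,89:NB]
Op 6: add ND@75 -> ring=[55:NA,66:NC,75:ND,89:NB]
Op 7: remove ND -> ring=[55:NA,66:NC,89:NB]
Op 8: remove NA -> ring=[66:NC,89:NB]
Final route key 54: smallest pos >= 54 is 66 -> NC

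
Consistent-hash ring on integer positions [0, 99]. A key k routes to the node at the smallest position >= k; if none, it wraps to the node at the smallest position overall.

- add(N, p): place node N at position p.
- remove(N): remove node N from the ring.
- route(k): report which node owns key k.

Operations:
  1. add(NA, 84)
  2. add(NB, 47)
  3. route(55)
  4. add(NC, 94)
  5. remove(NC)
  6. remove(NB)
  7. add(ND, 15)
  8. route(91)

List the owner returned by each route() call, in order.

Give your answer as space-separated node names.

Answer: NA ND

Derivation:
Op 1: add NA@84 -> ring=[84:NA]
Op 2: add NB@47 -> ring=[47:NB,84:NA]
Op 3: route key 55: smallest pos >= 55 is 84 -> NA
Op 4: add NC@94 -> ring=[47:NB,84:NA,94:NC]
Op 5: remove NC -> ring=[47:NB,84:NA]
Op 6: remove NB -> ring=[84:NA]
Op 7: add ND@15 -> ring=[15:ND,84:NA]
Op 8: route key 91: none >= 91, wrap to smallest pos 15 -> ND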